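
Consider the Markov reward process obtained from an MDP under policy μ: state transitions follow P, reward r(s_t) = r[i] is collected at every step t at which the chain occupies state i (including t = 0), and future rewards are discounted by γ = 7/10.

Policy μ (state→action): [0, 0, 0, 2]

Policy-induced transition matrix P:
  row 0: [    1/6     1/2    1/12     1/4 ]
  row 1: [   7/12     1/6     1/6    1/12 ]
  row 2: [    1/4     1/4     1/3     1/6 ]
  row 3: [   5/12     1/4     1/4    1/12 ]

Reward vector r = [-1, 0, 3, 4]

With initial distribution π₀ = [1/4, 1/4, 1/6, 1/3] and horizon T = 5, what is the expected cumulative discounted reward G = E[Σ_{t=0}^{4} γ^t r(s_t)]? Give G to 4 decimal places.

t=0: π = [0.2500, 0.2500, 0.1667, 0.3333], E[r] = 1.5833, γ^t·E[r] = 1.583333, running G = 1.583333
t=1: π = [0.3681, 0.2917, 0.2014, 0.1389], E[r] = 0.7917, γ^t·E[r] = 0.554167, running G = 2.137500
t=2: π = [0.3397, 0.3177, 0.1811, 0.1615], E[r] = 0.8495, γ^t·E[r] = 0.416273, running G = 2.553773
t=3: π = [0.3545, 0.3084, 0.1820, 0.1550], E[r] = 0.8117, γ^t·E[r] = 0.278406, running G = 2.832179
t=4: π = [0.3491, 0.3129, 0.1804, 0.1576], E[r] = 0.8224, γ^t·E[r] = 0.197448, running G = 3.029628

G = 3.0296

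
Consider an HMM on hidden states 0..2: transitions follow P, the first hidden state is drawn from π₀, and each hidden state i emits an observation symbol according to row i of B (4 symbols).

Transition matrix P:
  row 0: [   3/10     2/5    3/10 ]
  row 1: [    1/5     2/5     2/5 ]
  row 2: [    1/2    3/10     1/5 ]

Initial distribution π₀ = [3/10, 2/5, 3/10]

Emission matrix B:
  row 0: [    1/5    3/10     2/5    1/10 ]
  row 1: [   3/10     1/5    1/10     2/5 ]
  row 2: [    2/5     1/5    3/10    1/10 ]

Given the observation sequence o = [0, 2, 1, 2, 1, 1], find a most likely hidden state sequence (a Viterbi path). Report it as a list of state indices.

t=0: δ = [6.000e-02, 1.200e-01, 1.200e-01]  (obs o_0=0)
t=1: δ = [2.400e-02, 4.800e-03, 1.440e-02]  ψ = [2, 1, 1]  (obs o_1=2)
t=2: δ = [2.160e-03, 1.920e-03, 1.440e-03]  ψ = [0, 0, 0]  (obs o_2=1)
t=3: δ = [2.880e-04, 8.640e-05, 2.304e-04]  ψ = [2, 0, 1]  (obs o_3=2)
t=4: δ = [3.456e-05, 2.304e-05, 1.728e-05]  ψ = [2, 0, 0]  (obs o_4=1)
t=5: δ = [3.110e-06, 2.765e-06, 2.074e-06]  ψ = [0, 0, 0]  (obs o_5=1)
backtrack: best end state = 0; path = [2, 0, 1, 2, 0, 0]

path = [2, 0, 1, 2, 0, 0]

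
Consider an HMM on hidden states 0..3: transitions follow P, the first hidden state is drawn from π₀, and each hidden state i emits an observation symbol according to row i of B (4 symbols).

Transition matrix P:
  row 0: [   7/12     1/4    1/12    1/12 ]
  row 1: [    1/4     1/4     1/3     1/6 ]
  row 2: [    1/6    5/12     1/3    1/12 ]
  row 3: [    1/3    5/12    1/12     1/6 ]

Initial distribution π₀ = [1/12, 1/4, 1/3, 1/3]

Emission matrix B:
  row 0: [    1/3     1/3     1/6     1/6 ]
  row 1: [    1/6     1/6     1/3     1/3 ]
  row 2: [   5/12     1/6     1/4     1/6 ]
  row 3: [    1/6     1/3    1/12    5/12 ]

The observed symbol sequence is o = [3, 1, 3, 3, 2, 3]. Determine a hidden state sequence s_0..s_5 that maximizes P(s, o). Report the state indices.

t=0: δ = [1.389e-02, 8.333e-02, 5.556e-02, 1.389e-01]  (obs o_0=3)
t=1: δ = [1.543e-02, 9.645e-03, 4.630e-03, 7.716e-03]  ψ = [3, 3, 1, 3]  (obs o_1=1)
t=2: δ = [1.500e-03, 1.286e-03, 5.358e-04, 6.698e-04]  ψ = [0, 0, 1, 1]  (obs o_2=3)
t=3: δ = [1.459e-04, 1.250e-04, 7.144e-05, 8.931e-05]  ψ = [0, 0, 1, 1]  (obs o_3=3)
t=4: δ = [1.418e-05, 1.240e-05, 1.042e-05, 1.737e-06]  ψ = [0, 3, 1, 1]  (obs o_4=2)
t=5: δ = [1.379e-06, 1.447e-06, 6.891e-07, 8.614e-07]  ψ = [0, 2, 1, 1]  (obs o_5=3)
backtrack: best end state = 1; path = [3, 0, 0, 1, 2, 1]

path = [3, 0, 0, 1, 2, 1]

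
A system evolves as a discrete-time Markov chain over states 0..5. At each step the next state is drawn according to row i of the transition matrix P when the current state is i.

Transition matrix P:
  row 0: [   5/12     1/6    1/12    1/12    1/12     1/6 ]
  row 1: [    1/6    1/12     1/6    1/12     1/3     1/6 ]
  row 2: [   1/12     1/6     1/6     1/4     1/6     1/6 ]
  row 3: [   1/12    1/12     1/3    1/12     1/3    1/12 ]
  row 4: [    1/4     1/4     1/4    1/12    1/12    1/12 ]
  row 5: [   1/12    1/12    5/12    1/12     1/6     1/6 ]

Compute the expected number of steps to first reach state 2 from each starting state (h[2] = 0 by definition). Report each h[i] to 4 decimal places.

First-step conditioning: h[2] = 0; for i ≠ 2, h[i] = 1 + Σ_k P[i][k]·h[k].
  h[0] = 1 + 5/12·h[0] + 1/6·h[1] + 1/12·h[3] + 1/12·h[4] + 1/6·h[5]
  h[1] = 1 + 1/6·h[0] + 1/12·h[1] + 1/12·h[3] + 1/3·h[4] + 1/6·h[5]
  h[3] = 1 + 1/12·h[0] + 1/12·h[1] + 1/12·h[3] + 1/3·h[4] + 1/12·h[5]
  h[4] = 1 + 1/4·h[0] + 1/4·h[1] + 1/12·h[3] + 1/12·h[4] + 1/12·h[5]
  h[5] = 1 + 1/12·h[0] + 1/12·h[1] + 1/12·h[3] + 1/6·h[4] + 1/6·h[5]
Solving the 5×5 linear system over states ≠ 2 gives exactly h = [265824/50783, 236304/50783, 0, 199452/50783, 226512/50783, 176400/50783] (h[2] = 0 is the target).

h = [5.2345, 4.6532, 0.0000, 3.9275, 4.4604, 3.4736]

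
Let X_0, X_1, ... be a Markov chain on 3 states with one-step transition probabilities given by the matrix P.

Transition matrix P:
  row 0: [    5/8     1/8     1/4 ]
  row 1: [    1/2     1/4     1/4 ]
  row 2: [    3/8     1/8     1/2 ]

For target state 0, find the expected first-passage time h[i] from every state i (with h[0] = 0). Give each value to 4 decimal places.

First-step conditioning: h[0] = 0; for i ≠ 0, h[i] = 1 + Σ_k P[i][k]·h[k].
  h[1] = 1 + 1/4·h[1] + 1/4·h[2]
  h[2] = 1 + 1/8·h[1] + 1/2·h[2]
Solving the 2×2 linear system over states ≠ 0 gives exactly h = [0, 24/11, 28/11] (h[0] = 0 is the target).

h = [0.0000, 2.1818, 2.5455]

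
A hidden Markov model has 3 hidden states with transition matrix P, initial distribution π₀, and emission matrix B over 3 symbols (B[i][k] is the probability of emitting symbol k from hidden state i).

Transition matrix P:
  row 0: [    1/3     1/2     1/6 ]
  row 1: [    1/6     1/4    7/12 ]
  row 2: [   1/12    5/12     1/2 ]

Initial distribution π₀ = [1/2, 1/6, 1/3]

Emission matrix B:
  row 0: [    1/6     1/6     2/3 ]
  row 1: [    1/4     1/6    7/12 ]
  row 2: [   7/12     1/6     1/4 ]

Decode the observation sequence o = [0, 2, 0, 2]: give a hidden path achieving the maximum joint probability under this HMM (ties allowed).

path = [2, 1, 2, 1]

t=0: δ = [8.333e-02, 4.167e-02, 1.944e-01]  (obs o_0=0)
t=1: δ = [1.852e-02, 4.726e-02, 2.431e-02]  ψ = [0, 2, 2]  (obs o_1=2)
t=2: δ = [1.313e-03, 2.954e-03, 1.608e-02]  ψ = [1, 1, 1]  (obs o_2=0)
t=3: δ = [8.934e-04, 3.909e-03, 2.010e-03]  ψ = [2, 2, 2]  (obs o_3=2)
backtrack: best end state = 1; path = [2, 1, 2, 1]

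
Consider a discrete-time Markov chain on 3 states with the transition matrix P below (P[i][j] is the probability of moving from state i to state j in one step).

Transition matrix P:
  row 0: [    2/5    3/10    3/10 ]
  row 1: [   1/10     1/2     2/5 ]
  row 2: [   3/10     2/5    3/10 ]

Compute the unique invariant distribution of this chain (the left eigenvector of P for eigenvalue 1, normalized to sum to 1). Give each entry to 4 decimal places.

π = [0.2405, 0.4177, 0.3418]

Balance equations π_j = Σ_i π_i·P[i][j]:
  π_0 = 2/5·π_0 + 1/10·π_1 + 3/10·π_2
  π_1 = 3/10·π_0 + 1/2·π_1 + 2/5·π_2
  normalize: π_0 + π_1 + π_2 = 1
Solving the linear system gives exactly π = [19/79, 33/79, 27/79].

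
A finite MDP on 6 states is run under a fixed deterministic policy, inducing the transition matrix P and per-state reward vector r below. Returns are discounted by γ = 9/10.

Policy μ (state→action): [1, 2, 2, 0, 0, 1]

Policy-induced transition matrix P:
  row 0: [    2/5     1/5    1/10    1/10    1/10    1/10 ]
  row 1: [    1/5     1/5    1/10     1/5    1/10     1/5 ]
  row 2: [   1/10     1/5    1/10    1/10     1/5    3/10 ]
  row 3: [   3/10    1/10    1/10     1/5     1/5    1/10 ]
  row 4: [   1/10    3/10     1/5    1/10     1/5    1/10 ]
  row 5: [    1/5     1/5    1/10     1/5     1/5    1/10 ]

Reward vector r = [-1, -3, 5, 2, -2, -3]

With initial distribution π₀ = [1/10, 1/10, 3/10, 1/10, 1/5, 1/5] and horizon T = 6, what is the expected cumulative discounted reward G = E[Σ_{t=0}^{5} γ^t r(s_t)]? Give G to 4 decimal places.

t=0: π = [0.1000, 0.1000, 0.3000, 0.1000, 0.2000, 0.2000], E[r] = 0.3000, γ^t·E[r] = 0.300000, running G = 0.300000
t=1: π = [0.1800, 0.2100, 0.1200, 0.1400, 0.1800, 0.1700], E[r] = -0.8000, γ^t·E[r] = -0.720000, running G = -0.420000
t=2: π = [0.2200, 0.2040, 0.1180, 0.1520, 0.1610, 0.1450], E[r] = -0.6950, γ^t·E[r] = -0.562950, running G = -0.982950
t=3: π = [0.2313, 0.2009, 0.1161, 0.1501, 0.1576, 0.1440], E[r] = -0.7005, γ^t·E[r] = -0.510665, running G = -1.493615
t=4: π = [0.2339, 0.2008, 0.1158, 0.1495, 0.1568, 0.1433], E[r] = -0.7018, γ^t·E[r] = -0.460477, running G = -1.954092
t=5: π = [0.2345, 0.2007, 0.1157, 0.1494, 0.1565, 0.1432], E[r] = -0.7023, γ^t·E[r] = -0.414706, running G = -2.368798

G = -2.3688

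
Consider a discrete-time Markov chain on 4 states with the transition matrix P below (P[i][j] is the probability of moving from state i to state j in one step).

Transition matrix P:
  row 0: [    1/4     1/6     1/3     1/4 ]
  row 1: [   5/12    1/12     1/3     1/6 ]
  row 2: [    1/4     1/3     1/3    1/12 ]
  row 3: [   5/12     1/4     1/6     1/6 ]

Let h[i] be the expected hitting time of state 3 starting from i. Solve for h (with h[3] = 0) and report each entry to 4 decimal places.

First-step conditioning: h[3] = 0; for i ≠ 3, h[i] = 1 + Σ_k P[i][k]·h[k].
  h[0] = 1 + 1/4·h[0] + 1/6·h[1] + 1/3·h[2]
  h[1] = 1 + 5/12·h[0] + 1/12·h[1] + 1/3·h[2]
  h[2] = 1 + 1/4·h[0] + 1/3·h[1] + 1/3·h[2]
Solving the 3×3 linear system over states ≠ 3 gives exactly h = [468/83, 504/83, 552/83, 0] (h[3] = 0 is the target).

h = [5.6386, 6.0723, 6.6506, 0.0000]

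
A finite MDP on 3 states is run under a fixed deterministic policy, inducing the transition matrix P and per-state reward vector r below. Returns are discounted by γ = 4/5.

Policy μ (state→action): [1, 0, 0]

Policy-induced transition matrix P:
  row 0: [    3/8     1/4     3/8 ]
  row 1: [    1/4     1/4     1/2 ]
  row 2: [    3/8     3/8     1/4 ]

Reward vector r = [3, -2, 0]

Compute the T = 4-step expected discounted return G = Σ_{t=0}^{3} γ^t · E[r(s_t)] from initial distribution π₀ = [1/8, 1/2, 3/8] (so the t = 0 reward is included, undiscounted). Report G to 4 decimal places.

G = 0.1324

t=0: π = [0.1250, 0.5000, 0.3750], E[r] = -0.6250, γ^t·E[r] = -0.625000, running G = -0.625000
t=1: π = [0.3125, 0.2969, 0.3906], E[r] = 0.3438, γ^t·E[r] = 0.275000, running G = -0.350000
t=2: π = [0.3379, 0.2988, 0.3633], E[r] = 0.4160, γ^t·E[r] = 0.266250, running G = -0.083750
t=3: π = [0.3376, 0.2954, 0.3669], E[r] = 0.4221, γ^t·E[r] = 0.216125, running G = 0.132375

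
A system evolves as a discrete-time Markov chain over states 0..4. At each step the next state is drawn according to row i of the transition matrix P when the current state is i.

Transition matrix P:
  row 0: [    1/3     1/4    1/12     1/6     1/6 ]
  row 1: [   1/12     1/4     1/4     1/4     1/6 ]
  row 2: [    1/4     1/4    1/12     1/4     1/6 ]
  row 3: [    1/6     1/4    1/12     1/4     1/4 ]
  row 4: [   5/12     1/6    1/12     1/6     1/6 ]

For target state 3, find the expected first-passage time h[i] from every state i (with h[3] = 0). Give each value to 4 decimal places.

First-step conditioning: h[3] = 0; for i ≠ 3, h[i] = 1 + Σ_k P[i][k]·h[k].
  h[0] = 1 + 1/3·h[0] + 1/4·h[1] + 1/12·h[2] + 1/6·h[4]
  h[1] = 1 + 1/12·h[0] + 1/4·h[1] + 1/4·h[2] + 1/6·h[4]
  h[2] = 1 + 1/4·h[0] + 1/4·h[1] + 1/12·h[2] + 1/6·h[4]
  h[4] = 1 + 5/12·h[0] + 1/6·h[1] + 1/12·h[2] + 1/6·h[4]
Solving the 4×4 linear system over states ≠ 3 gives exactly h = [5184/1019, 4680/1019, 4752/1019, 0, 5226/1019] (h[3] = 0 is the target).

h = [5.0873, 4.5927, 4.6634, 0.0000, 5.1286]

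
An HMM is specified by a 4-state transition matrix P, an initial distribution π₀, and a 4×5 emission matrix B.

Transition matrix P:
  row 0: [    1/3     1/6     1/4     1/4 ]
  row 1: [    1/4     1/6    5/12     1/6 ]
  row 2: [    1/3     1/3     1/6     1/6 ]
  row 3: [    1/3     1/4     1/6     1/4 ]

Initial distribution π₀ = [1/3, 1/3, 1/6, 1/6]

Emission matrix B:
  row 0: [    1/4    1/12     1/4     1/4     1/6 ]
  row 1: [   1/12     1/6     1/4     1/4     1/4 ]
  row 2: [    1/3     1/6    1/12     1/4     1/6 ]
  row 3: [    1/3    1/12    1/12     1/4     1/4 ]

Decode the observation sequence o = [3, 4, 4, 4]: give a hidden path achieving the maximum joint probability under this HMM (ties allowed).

t=0: δ = [8.333e-02, 8.333e-02, 4.167e-02, 4.167e-02]  (obs o_0=3)
t=1: δ = [4.630e-03, 3.472e-03, 5.787e-03, 5.208e-03]  ψ = [0, 0, 1, 0]  (obs o_1=4)
t=2: δ = [3.215e-04, 4.823e-04, 2.411e-04, 3.255e-04]  ψ = [2, 2, 1, 3]  (obs o_2=4)
t=3: δ = [2.009e-05, 2.035e-05, 3.349e-05, 2.035e-05]  ψ = [1, 3, 1, 3]  (obs o_3=4)
backtrack: best end state = 2; path = [1, 2, 1, 2]

path = [1, 2, 1, 2]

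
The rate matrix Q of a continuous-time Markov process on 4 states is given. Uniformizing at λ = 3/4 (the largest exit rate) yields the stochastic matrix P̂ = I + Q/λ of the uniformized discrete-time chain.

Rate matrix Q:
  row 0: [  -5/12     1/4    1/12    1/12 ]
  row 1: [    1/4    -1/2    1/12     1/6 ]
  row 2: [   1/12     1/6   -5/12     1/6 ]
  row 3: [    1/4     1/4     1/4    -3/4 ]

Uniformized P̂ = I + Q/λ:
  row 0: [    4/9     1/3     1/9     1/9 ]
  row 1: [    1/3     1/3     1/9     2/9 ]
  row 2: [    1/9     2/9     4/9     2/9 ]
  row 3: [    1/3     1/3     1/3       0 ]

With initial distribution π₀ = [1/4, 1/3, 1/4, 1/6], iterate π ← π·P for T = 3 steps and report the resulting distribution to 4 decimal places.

t=0: π = [0.2500, 0.3333, 0.2500, 0.1667]
t=1: π = [0.3056, 0.3056, 0.2315, 0.1574]
t=2: π = [0.3158, 0.3076, 0.2233, 0.1533]
t=3: π = [0.3188, 0.3085, 0.2196, 0.1531]

π = [0.3188, 0.3085, 0.2196, 0.1531]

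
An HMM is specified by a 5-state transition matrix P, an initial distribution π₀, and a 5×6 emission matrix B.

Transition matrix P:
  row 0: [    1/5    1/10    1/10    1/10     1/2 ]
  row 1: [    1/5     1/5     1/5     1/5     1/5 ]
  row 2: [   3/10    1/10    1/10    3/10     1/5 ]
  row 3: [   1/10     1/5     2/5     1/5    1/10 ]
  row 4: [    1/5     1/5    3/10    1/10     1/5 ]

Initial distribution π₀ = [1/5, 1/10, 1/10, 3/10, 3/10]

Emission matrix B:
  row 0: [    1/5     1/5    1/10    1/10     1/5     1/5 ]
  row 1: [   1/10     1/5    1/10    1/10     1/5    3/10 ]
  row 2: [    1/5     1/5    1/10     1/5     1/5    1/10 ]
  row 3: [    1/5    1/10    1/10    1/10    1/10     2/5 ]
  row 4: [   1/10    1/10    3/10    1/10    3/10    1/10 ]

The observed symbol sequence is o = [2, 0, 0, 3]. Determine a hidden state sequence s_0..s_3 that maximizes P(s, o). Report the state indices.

path = [4, 2, 3, 2]

t=0: δ = [2.000e-02, 1.000e-02, 1.000e-02, 3.000e-02, 9.000e-02]  (obs o_0=2)
t=1: δ = [3.600e-03, 1.800e-03, 5.400e-03, 1.800e-03, 1.800e-03]  ψ = [4, 4, 4, 4, 4]  (obs o_1=0)
t=2: δ = [3.240e-04, 5.400e-05, 1.440e-04, 3.240e-04, 1.800e-04]  ψ = [2, 2, 3, 2, 0]  (obs o_2=0)
t=3: δ = [6.480e-06, 6.480e-06, 2.592e-05, 6.480e-06, 1.620e-05]  ψ = [0, 3, 3, 3, 0]  (obs o_3=3)
backtrack: best end state = 2; path = [4, 2, 3, 2]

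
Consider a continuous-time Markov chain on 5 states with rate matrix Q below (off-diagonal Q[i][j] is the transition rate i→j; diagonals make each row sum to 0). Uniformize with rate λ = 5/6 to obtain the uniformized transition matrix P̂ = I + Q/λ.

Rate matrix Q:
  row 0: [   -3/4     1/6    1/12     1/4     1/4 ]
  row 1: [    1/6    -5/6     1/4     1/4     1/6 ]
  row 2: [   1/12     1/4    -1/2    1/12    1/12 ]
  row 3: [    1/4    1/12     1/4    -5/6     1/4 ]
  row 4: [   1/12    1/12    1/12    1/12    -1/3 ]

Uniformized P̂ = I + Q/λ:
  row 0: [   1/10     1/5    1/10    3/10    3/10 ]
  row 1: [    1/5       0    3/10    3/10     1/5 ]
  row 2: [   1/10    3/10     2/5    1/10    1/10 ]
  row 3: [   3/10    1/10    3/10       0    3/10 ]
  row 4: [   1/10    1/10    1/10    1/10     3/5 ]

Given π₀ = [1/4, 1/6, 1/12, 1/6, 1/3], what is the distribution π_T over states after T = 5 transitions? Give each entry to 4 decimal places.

t=0: π = [0.2500, 0.1667, 0.0833, 0.1667, 0.3333]
t=1: π = [0.1500, 0.1250, 0.1917, 0.1667, 0.3667]
t=2: π = [0.1458, 0.1408, 0.2158, 0.1383, 0.3592]
t=3: π = [0.1418, 0.1437, 0.2206, 0.1435, 0.3505]
t=4: π = [0.1431, 0.1439, 0.2236, 0.1427, 0.3467]
t=5: π = [0.1429, 0.1446, 0.2244, 0.1431, 0.3449]

π = [0.1429, 0.1446, 0.2244, 0.1431, 0.3449]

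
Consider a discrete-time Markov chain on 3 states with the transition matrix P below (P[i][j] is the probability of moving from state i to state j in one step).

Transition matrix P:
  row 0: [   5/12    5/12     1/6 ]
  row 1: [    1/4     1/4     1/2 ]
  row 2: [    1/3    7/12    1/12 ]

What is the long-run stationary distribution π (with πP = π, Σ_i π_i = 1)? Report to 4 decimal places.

π = [0.3276, 0.3966, 0.2759]

Balance equations π_j = Σ_i π_i·P[i][j]:
  π_0 = 5/12·π_0 + 1/4·π_1 + 1/3·π_2
  π_1 = 5/12·π_0 + 1/4·π_1 + 7/12·π_2
  normalize: π_0 + π_1 + π_2 = 1
Solving the linear system gives exactly π = [19/58, 23/58, 8/29].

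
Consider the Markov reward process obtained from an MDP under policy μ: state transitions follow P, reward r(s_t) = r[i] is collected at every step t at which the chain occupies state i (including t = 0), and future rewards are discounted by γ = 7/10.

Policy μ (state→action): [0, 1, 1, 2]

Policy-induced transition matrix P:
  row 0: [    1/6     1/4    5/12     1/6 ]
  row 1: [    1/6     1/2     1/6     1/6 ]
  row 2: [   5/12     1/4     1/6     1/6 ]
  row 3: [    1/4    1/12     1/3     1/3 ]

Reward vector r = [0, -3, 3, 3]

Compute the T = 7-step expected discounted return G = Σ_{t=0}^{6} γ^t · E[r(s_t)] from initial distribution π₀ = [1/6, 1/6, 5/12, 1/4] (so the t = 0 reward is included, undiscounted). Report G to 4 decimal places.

t=0: π = [0.1667, 0.1667, 0.4167, 0.2500], E[r] = 1.5000, γ^t·E[r] = 1.500000, running G = 1.500000
t=1: π = [0.2917, 0.2500, 0.2500, 0.2083], E[r] = 0.6250, γ^t·E[r] = 0.437500, running G = 1.937500
t=2: π = [0.2465, 0.2778, 0.2743, 0.2014], E[r] = 0.5938, γ^t·E[r] = 0.290938, running G = 2.228438
t=3: π = [0.2520, 0.2859, 0.2619, 0.2002], E[r] = 0.5286, γ^t·E[r] = 0.181326, running G = 2.409763
t=4: π = [0.2488, 0.2881, 0.2630, 0.2000], E[r] = 0.5250, γ^t·E[r] = 0.126042, running G = 2.535805
t=5: π = [0.2491, 0.2887, 0.2622, 0.2000], E[r] = 0.5206, γ^t·E[r] = 0.087497, running G = 2.623302
t=6: π = [0.2489, 0.2888, 0.2623, 0.2000], E[r] = 0.5203, γ^t·E[r] = 0.061215, running G = 2.684517

G = 2.6845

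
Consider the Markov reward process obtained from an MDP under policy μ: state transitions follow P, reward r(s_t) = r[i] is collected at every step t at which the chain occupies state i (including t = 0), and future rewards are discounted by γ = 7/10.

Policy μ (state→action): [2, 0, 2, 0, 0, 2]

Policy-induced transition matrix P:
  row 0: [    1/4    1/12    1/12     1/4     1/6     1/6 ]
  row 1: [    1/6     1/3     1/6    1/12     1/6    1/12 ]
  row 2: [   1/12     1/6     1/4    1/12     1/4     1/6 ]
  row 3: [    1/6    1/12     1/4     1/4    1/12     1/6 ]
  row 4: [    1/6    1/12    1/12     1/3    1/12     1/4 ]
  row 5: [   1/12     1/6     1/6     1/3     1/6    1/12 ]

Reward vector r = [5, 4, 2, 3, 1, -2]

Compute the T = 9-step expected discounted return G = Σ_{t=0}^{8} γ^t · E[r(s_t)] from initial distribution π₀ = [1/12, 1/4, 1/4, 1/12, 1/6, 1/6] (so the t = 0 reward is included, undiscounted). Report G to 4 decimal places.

t=0: π = [0.0833, 0.2500, 0.2500, 0.0833, 0.1667, 0.1667], E[r] = 2.0000, γ^t·E[r] = 2.000000, running G = 2.000000
t=1: π = [0.1389, 0.1806, 0.1736, 0.1944, 0.1667, 0.1458], E[r] = 2.2222, γ^t·E[r] = 1.555556, running G = 3.555556
t=2: π = [0.1516, 0.1551, 0.1719, 0.2170, 0.1510, 0.1534], E[r] = 2.2176, γ^t·E[r] = 1.086620, running G = 4.642176
t=3: π = [0.1522, 0.1492, 0.1739, 0.2209, 0.1503, 0.1535], E[r] = 2.2114, γ^t·E[r] = 0.758500, running G = 5.400676
t=4: π = [0.1521, 0.1479, 0.1744, 0.2215, 0.1502, 0.1540], E[r] = 2.2074, γ^t·E[r] = 0.530007, running G = 5.930683
t=5: π = [0.1520, 0.1477, 0.1745, 0.2216, 0.1502, 0.1540], E[r] = 2.2066, γ^t·E[r] = 0.370861, running G = 6.301544
t=6: π = [0.1520, 0.1476, 0.1745, 0.2217, 0.1502, 0.1540], E[r] = 2.2064, γ^t·E[r] = 0.259581, running G = 6.561125
t=7: π = [0.1520, 0.1476, 0.1745, 0.2217, 0.1502, 0.1540], E[r] = 2.2064, γ^t·E[r] = 0.181703, running G = 6.742828
t=8: π = [0.1520, 0.1476, 0.1745, 0.2217, 0.1502, 0.1540], E[r] = 2.2064, γ^t·E[r] = 0.127192, running G = 6.870020

G = 6.8700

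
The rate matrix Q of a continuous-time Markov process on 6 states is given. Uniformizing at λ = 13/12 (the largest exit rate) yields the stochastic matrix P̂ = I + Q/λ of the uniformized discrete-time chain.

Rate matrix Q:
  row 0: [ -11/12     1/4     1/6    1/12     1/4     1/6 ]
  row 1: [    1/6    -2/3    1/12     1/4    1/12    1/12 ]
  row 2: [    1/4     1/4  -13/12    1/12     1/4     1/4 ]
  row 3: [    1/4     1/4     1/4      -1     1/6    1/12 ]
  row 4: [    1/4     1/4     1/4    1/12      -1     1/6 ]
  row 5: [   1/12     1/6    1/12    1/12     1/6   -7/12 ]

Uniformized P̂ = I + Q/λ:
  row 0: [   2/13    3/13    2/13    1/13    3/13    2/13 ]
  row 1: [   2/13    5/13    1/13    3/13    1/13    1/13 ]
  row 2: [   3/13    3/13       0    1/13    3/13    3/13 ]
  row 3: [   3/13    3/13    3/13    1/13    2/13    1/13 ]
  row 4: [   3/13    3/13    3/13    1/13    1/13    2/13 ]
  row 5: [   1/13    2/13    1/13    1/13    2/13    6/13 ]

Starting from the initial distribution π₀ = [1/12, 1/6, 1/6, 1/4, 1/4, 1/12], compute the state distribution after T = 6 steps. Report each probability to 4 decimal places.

t=0: π = [0.0833, 0.1667, 0.1667, 0.2500, 0.2500, 0.0833]
t=1: π = [0.1987, 0.2500, 0.1474, 0.1026, 0.1410, 0.1603]
t=2: π = [0.1716, 0.2569, 0.1183, 0.1154, 0.1504, 0.1874]
t=3: π = [0.1690, 0.2559, 0.1219, 0.1164, 0.1448, 0.1920]
t=4: π = [0.1686, 0.2554, 0.1207, 0.1163, 0.1454, 0.1936]
t=5: π = [0.1684, 0.2552, 0.1209, 0.1162, 0.1453, 0.1941]
t=6: π = [0.1683, 0.2551, 0.1208, 0.1162, 0.1453, 0.1943]

π = [0.1683, 0.2551, 0.1208, 0.1162, 0.1453, 0.1943]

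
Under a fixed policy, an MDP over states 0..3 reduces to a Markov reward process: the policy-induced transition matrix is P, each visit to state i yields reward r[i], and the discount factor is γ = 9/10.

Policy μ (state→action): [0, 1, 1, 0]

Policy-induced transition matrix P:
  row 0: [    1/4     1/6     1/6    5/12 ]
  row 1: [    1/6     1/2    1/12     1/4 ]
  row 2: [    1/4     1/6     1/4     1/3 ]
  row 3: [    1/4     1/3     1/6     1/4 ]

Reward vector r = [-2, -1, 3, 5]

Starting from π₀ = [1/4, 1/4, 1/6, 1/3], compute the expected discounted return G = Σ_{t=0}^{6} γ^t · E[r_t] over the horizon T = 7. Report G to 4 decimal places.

G = 6.4857

t=0: π = [0.2500, 0.2500, 0.1667, 0.3333], E[r] = 1.4167, γ^t·E[r] = 1.416667, running G = 1.416667
t=1: π = [0.2292, 0.3056, 0.1597, 0.3056], E[r] = 1.2431, γ^t·E[r] = 1.118750, running G = 2.535417
t=2: π = [0.2245, 0.3194, 0.1545, 0.3015], E[r] = 1.2025, γ^t·E[r] = 0.974063, running G = 3.509479
t=3: π = [0.2234, 0.3234, 0.1529, 0.3003], E[r] = 1.1901, γ^t·E[r] = 0.867586, running G = 4.377065
t=4: π = [0.2231, 0.3245, 0.1525, 0.3000], E[r] = 1.1866, γ^t·E[r] = 0.778549, running G = 5.155614
t=5: π = [0.2230, 0.3248, 0.1523, 0.2999], E[r] = 1.1856, γ^t·E[r] = 0.700107, running G = 5.855722
t=6: π = [0.2229, 0.3249, 0.1523, 0.2999], E[r] = 1.1854, γ^t·E[r] = 0.629947, running G = 6.485668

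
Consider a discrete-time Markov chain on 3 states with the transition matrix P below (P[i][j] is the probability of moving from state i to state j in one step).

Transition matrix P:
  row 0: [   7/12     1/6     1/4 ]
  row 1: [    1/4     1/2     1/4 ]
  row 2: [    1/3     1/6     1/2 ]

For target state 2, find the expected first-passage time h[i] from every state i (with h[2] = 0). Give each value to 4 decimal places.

First-step conditioning: h[2] = 0; for i ≠ 2, h[i] = 1 + Σ_k P[i][k]·h[k].
  h[0] = 1 + 7/12·h[0] + 1/6·h[1]
  h[1] = 1 + 1/4·h[0] + 1/2·h[1]
Solving the 2×2 linear system over states ≠ 2 gives exactly h = [4, 4, 0] (h[2] = 0 is the target).

h = [4.0000, 4.0000, 0.0000]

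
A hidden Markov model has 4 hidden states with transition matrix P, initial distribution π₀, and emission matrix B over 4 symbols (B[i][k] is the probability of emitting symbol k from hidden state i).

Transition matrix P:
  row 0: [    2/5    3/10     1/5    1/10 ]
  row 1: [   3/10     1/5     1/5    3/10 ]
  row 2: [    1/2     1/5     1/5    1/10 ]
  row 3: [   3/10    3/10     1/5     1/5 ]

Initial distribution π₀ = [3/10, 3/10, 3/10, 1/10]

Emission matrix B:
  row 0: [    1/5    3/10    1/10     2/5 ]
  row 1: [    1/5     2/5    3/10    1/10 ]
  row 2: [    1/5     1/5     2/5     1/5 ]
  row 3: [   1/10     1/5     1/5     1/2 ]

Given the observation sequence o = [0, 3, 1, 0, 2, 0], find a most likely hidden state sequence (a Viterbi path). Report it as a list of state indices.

path = [2, 0, 0, 0, 2, 0]

t=0: δ = [6.000e-02, 6.000e-02, 6.000e-02, 1.000e-02]  (obs o_0=0)
t=1: δ = [1.200e-02, 1.800e-03, 2.400e-03, 9.000e-03]  ψ = [2, 0, 0, 1]  (obs o_1=3)
t=2: δ = [1.440e-03, 1.440e-03, 4.800e-04, 3.600e-04]  ψ = [0, 0, 0, 3]  (obs o_2=1)
t=3: δ = [1.152e-04, 8.640e-05, 5.760e-05, 4.320e-05]  ψ = [0, 0, 0, 1]  (obs o_3=0)
t=4: δ = [4.608e-06, 1.037e-05, 9.216e-06, 5.184e-06]  ψ = [0, 0, 0, 1]  (obs o_4=2)
t=5: δ = [9.216e-07, 4.147e-07, 4.147e-07, 3.110e-07]  ψ = [2, 1, 1, 1]  (obs o_5=0)
backtrack: best end state = 0; path = [2, 0, 0, 0, 2, 0]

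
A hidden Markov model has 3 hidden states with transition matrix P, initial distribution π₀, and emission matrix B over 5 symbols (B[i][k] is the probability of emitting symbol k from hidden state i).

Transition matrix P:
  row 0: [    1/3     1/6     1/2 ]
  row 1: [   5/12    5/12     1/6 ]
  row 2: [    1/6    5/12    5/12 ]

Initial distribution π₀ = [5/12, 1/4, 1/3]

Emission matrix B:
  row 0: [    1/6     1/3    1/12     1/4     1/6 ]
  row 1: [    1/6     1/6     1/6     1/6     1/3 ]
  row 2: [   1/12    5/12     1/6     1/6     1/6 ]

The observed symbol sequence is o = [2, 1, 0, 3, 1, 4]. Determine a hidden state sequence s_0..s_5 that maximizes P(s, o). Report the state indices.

t=0: δ = [3.472e-02, 4.167e-02, 5.556e-02]  (obs o_0=2)
t=1: δ = [5.787e-03, 3.858e-03, 9.645e-03]  ψ = [1, 2, 2]  (obs o_1=1)
t=2: δ = [3.215e-04, 6.698e-04, 3.349e-04]  ψ = [0, 2, 2]  (obs o_2=0)
t=3: δ = [6.977e-05, 4.651e-05, 2.679e-05]  ψ = [1, 1, 0]  (obs o_3=3)
t=4: δ = [7.752e-06, 3.230e-06, 1.454e-05]  ψ = [0, 1, 0]  (obs o_4=1)
t=5: δ = [4.307e-07, 2.019e-06, 1.009e-06]  ψ = [0, 2, 2]  (obs o_5=4)
backtrack: best end state = 1; path = [2, 2, 1, 0, 2, 1]

path = [2, 2, 1, 0, 2, 1]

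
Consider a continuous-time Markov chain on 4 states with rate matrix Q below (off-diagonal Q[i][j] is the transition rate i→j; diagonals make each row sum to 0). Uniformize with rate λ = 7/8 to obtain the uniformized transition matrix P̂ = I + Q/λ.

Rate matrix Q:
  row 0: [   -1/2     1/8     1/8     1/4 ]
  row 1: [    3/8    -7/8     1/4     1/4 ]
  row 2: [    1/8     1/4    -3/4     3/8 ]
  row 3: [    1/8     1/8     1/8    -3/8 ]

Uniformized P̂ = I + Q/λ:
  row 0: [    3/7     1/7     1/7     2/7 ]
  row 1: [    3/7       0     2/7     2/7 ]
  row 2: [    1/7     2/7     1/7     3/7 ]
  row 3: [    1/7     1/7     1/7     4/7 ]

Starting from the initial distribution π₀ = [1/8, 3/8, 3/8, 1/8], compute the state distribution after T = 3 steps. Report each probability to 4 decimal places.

t=0: π = [0.1250, 0.3750, 0.3750, 0.1250]
t=1: π = [0.2857, 0.1429, 0.1964, 0.3750]
t=2: π = [0.2653, 0.1505, 0.1633, 0.4209]
t=3: π = [0.2617, 0.1447, 0.1644, 0.4293]

π = [0.2617, 0.1447, 0.1644, 0.4293]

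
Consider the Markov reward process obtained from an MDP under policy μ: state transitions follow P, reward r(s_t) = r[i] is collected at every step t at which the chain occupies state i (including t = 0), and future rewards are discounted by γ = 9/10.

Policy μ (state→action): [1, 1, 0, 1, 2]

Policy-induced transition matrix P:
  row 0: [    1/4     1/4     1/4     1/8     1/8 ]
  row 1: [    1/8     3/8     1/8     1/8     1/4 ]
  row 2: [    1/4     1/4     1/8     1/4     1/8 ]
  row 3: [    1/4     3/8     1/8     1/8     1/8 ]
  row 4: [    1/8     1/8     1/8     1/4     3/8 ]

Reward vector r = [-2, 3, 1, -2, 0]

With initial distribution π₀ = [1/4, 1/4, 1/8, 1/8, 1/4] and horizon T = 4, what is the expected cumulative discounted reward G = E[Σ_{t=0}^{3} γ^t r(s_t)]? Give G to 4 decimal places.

G = 0.7413

t=0: π = [0.2500, 0.2500, 0.1250, 0.1250, 0.2500], E[r] = 0.1250, γ^t·E[r] = 0.125000, running G = 0.125000
t=1: π = [0.1875, 0.2656, 0.1563, 0.1719, 0.2188], E[r] = 0.2344, γ^t·E[r] = 0.210938, running G = 0.335938
t=2: π = [0.1895, 0.2773, 0.1484, 0.1719, 0.2129], E[r] = 0.2578, γ^t·E[r] = 0.208828, running G = 0.544766
t=3: π = [0.1887, 0.2795, 0.1487, 0.1702, 0.2129], E[r] = 0.2695, γ^t·E[r] = 0.196488, running G = 0.741254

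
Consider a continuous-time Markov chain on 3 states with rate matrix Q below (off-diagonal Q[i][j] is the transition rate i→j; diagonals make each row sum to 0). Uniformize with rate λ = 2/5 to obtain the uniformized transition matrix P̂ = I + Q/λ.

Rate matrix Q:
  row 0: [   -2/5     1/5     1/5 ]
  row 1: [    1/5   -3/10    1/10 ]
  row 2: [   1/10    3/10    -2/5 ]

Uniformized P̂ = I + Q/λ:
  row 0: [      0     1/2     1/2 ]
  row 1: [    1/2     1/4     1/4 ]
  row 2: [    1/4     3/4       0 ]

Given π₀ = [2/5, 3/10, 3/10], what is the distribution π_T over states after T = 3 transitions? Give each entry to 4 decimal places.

π = [0.2813, 0.4484, 0.2703]

t=0: π = [0.4000, 0.3000, 0.3000]
t=1: π = [0.2250, 0.5000, 0.2750]
t=2: π = [0.3188, 0.4438, 0.2375]
t=3: π = [0.2813, 0.4484, 0.2703]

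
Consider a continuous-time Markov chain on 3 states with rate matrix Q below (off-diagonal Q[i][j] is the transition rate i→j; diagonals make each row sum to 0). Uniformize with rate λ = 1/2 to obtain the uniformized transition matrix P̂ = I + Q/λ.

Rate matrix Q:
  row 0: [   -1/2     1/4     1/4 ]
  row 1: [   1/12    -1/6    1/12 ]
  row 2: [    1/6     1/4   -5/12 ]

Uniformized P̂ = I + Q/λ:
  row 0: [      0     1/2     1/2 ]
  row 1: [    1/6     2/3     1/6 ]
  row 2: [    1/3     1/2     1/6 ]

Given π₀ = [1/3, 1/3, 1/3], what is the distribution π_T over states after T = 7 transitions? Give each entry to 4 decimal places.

π = [0.1750, 0.6000, 0.2250]

t=0: π = [0.3333, 0.3333, 0.3333]
t=1: π = [0.1667, 0.5556, 0.2778]
t=2: π = [0.1852, 0.5926, 0.2222]
t=3: π = [0.1728, 0.5988, 0.2284]
t=4: π = [0.1759, 0.5998, 0.2243]
t=5: π = [0.1747, 0.6000, 0.2253]
t=6: π = [0.1751, 0.6000, 0.2249]
t=7: π = [0.1750, 0.6000, 0.2250]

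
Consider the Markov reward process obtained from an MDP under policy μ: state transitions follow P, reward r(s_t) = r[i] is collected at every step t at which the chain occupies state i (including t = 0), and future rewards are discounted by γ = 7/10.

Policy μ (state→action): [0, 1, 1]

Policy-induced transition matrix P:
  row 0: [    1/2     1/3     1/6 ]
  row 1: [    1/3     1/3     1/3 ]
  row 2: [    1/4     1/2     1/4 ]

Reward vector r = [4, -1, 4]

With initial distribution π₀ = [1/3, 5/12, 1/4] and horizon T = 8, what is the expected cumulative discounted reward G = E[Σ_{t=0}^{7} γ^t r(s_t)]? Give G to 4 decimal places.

G = 6.4636

t=0: π = [0.3333, 0.4167, 0.2500], E[r] = 1.9167, γ^t·E[r] = 1.916667, running G = 1.916667
t=1: π = [0.3681, 0.3750, 0.2569], E[r] = 2.1250, γ^t·E[r] = 1.487500, running G = 3.404167
t=2: π = [0.3733, 0.3762, 0.2506], E[r] = 2.1192, γ^t·E[r] = 1.038414, running G = 4.442581
t=3: π = [0.3747, 0.3751, 0.2502], E[r] = 2.1245, γ^t·E[r] = 0.728710, running G = 5.171291
t=4: π = [0.3749, 0.3750, 0.2500], E[r] = 2.1248, γ^t·E[r] = 0.510164, running G = 5.681455
t=5: π = [0.3750, 0.3750, 0.2500], E[r] = 2.1250, γ^t·E[r] = 0.357144, running G = 6.038599
t=6: π = [0.3750, 0.3750, 0.2500], E[r] = 2.1250, γ^t·E[r] = 0.250003, running G = 6.288602
t=7: π = [0.3750, 0.3750, 0.2500], E[r] = 2.1250, γ^t·E[r] = 0.175003, running G = 6.463604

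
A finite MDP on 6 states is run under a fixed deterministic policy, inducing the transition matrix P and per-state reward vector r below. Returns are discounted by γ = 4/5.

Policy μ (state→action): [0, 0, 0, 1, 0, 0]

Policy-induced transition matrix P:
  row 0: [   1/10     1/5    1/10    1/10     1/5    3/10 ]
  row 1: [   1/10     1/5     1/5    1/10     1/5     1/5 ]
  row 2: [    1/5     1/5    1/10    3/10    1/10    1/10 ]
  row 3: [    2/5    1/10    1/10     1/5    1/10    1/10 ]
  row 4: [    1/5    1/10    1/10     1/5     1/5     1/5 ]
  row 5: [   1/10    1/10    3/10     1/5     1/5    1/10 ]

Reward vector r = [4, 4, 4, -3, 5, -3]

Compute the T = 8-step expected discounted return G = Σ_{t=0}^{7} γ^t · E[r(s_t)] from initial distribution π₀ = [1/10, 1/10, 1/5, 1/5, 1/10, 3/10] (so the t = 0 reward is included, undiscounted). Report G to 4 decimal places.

G = 6.0662

t=0: π = [0.1000, 0.1000, 0.2000, 0.2000, 0.1000, 0.3000], E[r] = 0.6000, γ^t·E[r] = 0.600000, running G = 0.600000
t=1: π = [0.1900, 0.1400, 0.1700, 0.2000, 0.1600, 0.1400], E[r] = 1.7800, γ^t·E[r] = 1.424000, running G = 2.024000
t=2: π = [0.1930, 0.1500, 0.1420, 0.1840, 0.1630, 0.1680], E[r] = 1.6990, γ^t·E[r] = 1.087360, running G = 3.111360
t=3: π = [0.1857, 0.1485, 0.1486, 0.1799, 0.1674, 0.1699], E[r] = 1.7188, γ^t·E[r] = 0.880026, running G = 3.991386
t=4: π = [0.1856, 0.1483, 0.1488, 0.1814, 0.1672, 0.1687], E[r] = 1.7160, γ^t·E[r] = 0.702857, running G = 4.694243
t=5: π = [0.1860, 0.1483, 0.1486, 0.1815, 0.1670, 0.1687], E[r] = 1.7159, γ^t·E[r] = 0.562262, running G = 5.256505
t=6: π = [0.1860, 0.1483, 0.1486, 0.1814, 0.1670, 0.1687], E[r] = 1.7159, γ^t·E[r] = 0.449810, running G = 5.706315
t=7: π = [0.1860, 0.1483, 0.1486, 0.1814, 0.1670, 0.1687], E[r] = 1.7159, γ^t·E[r] = 0.359853, running G = 6.066168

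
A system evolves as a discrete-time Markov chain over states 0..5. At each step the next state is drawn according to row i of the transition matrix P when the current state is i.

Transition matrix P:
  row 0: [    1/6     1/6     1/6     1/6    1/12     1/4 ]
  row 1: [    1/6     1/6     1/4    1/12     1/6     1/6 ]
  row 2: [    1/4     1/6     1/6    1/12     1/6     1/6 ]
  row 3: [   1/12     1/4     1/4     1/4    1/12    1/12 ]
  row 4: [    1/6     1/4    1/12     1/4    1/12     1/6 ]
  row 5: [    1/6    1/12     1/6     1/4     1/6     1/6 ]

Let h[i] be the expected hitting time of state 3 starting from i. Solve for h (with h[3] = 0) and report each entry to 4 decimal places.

h = [6.0232, 6.5749, 6.5324, 0.0000, 5.5699, 5.4826]

First-step conditioning: h[3] = 0; for i ≠ 3, h[i] = 1 + Σ_k P[i][k]·h[k].
  h[0] = 1 + 1/6·h[0] + 1/6·h[1] + 1/6·h[2] + 1/12·h[4] + 1/4·h[5]
  h[1] = 1 + 1/6·h[0] + 1/6·h[1] + 1/4·h[2] + 1/6·h[4] + 1/6·h[5]
  h[2] = 1 + 1/4·h[0] + 1/6·h[1] + 1/6·h[2] + 1/6·h[4] + 1/6·h[5]
  h[4] = 1 + 1/6·h[0] + 1/4·h[1] + 1/12·h[2] + 1/12·h[4] + 1/6·h[5]
  h[5] = 1 + 1/6·h[0] + 1/12·h[1] + 1/6·h[2] + 1/6·h[4] + 1/6·h[5]
Solving the 5×5 linear system over states ≠ 3 gives exactly h = [269124/44681, 293772/44681, 22452/3437, 0, 248868/44681, 244968/44681] (h[3] = 0 is the target).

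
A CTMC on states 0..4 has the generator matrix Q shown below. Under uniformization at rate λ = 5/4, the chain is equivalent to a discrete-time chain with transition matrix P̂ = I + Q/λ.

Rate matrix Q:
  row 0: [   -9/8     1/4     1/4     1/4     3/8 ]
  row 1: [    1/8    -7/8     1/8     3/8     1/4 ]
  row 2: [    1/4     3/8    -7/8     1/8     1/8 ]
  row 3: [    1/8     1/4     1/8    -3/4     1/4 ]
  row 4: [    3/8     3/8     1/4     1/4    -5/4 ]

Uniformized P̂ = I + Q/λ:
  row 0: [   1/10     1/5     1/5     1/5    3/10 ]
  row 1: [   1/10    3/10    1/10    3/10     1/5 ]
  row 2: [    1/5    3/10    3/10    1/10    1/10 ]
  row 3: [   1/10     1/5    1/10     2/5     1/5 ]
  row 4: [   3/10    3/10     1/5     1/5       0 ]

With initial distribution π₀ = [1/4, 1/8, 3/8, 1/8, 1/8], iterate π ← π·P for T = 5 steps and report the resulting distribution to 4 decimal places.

t=0: π = [0.2500, 0.1250, 0.3750, 0.1250, 0.1250]
t=1: π = [0.1625, 0.2625, 0.2125, 0.2000, 0.1625]
t=2: π = [0.1538, 0.2638, 0.1750, 0.2450, 0.1625]
t=3: π = [0.1500, 0.2601, 0.1666, 0.2579, 0.1654]
t=4: π = [0.1497, 0.2592, 0.1649, 0.2609, 0.1653]
t=5: π = [0.1495, 0.2589, 0.1645, 0.2616, 0.1654]

π = [0.1495, 0.2589, 0.1645, 0.2616, 0.1654]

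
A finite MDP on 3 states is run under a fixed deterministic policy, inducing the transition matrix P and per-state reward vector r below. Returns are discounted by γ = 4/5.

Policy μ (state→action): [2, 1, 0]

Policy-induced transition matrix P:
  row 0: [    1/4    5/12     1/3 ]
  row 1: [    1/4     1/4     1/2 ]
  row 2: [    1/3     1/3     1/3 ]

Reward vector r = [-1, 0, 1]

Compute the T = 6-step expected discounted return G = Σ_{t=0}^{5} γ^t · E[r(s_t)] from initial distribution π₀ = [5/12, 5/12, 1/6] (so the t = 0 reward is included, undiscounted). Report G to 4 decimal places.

t=0: π = [0.4167, 0.4167, 0.1667], E[r] = -0.2500, γ^t·E[r] = -0.250000, running G = -0.250000
t=1: π = [0.2639, 0.3333, 0.4028], E[r] = 0.1389, γ^t·E[r] = 0.111111, running G = -0.138889
t=2: π = [0.2836, 0.3275, 0.3889], E[r] = 0.1053, γ^t·E[r] = 0.067407, running G = -0.071481
t=3: π = [0.2824, 0.3297, 0.3879], E[r] = 0.1055, γ^t·E[r] = 0.054025, running G = -0.017457
t=4: π = [0.2823, 0.3294, 0.3883], E[r] = 0.1060, γ^t·E[r] = 0.043398, running G = 0.025941
t=5: π = [0.2824, 0.3294, 0.3882], E[r] = 0.1059, γ^t·E[r] = 0.034693, running G = 0.060634

G = 0.0606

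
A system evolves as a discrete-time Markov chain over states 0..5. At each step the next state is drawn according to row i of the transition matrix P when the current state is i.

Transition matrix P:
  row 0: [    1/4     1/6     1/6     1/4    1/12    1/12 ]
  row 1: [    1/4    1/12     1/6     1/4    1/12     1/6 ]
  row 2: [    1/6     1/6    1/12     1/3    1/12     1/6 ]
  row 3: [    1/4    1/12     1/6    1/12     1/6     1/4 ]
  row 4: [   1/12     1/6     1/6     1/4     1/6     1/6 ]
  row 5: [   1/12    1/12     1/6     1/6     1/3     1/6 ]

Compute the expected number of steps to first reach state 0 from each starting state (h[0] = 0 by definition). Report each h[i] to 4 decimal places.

h = [0.0000, 5.5645, 6.0045, 5.7201, 6.5762, 6.7319]

First-step conditioning: h[0] = 0; for i ≠ 0, h[i] = 1 + Σ_k P[i][k]·h[k].
  h[1] = 1 + 1/12·h[1] + 1/6·h[2] + 1/4·h[3] + 1/12·h[4] + 1/6·h[5]
  h[2] = 1 + 1/6·h[1] + 1/12·h[2] + 1/3·h[3] + 1/12·h[4] + 1/6·h[5]
  h[3] = 1 + 1/12·h[1] + 1/6·h[2] + 1/12·h[3] + 1/6·h[4] + 1/4·h[5]
  h[4] = 1 + 1/6·h[1] + 1/6·h[2] + 1/4·h[3] + 1/6·h[4] + 1/6·h[5]
  h[5] = 1 + 1/12·h[1] + 1/6·h[2] + 1/6·h[3] + 1/3·h[4] + 1/6·h[5]
Solving the 5×5 linear system over states ≠ 0 gives exactly h = [0, 22308/4009, 24072/4009, 22932/4009, 26364/4009, 26988/4009] (h[0] = 0 is the target).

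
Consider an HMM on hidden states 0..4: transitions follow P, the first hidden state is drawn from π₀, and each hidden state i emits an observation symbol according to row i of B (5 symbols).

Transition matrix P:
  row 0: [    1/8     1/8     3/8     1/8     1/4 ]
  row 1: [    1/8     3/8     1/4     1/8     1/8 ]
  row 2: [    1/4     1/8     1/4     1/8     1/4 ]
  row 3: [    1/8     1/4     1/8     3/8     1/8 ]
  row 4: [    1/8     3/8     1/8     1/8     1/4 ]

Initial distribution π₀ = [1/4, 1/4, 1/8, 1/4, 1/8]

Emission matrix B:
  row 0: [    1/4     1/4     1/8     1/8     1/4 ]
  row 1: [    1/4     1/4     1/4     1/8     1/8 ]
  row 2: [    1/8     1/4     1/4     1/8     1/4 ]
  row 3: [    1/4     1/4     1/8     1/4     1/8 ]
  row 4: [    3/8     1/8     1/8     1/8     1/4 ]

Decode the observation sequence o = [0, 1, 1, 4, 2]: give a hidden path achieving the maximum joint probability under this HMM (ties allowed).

t=0: δ = [6.250e-02, 6.250e-02, 1.562e-02, 6.250e-02, 4.688e-02]  (obs o_0=0)
t=1: δ = [1.953e-03, 5.859e-03, 5.859e-03, 5.859e-03, 1.953e-03]  ψ = [0, 1, 0, 3, 0]  (obs o_1=1)
t=2: δ = [3.662e-04, 5.493e-04, 3.662e-04, 5.493e-04, 1.831e-04]  ψ = [2, 1, 1, 3, 2]  (obs o_2=1)
t=3: δ = [2.289e-05, 2.575e-05, 3.433e-05, 2.575e-05, 2.289e-05]  ψ = [2, 1, 0, 3, 0]  (obs o_3=4)
t=4: δ = [1.073e-06, 2.414e-06, 2.146e-06, 1.207e-06, 1.073e-06]  ψ = [2, 1, 0, 3, 2]  (obs o_4=2)
backtrack: best end state = 1; path = [1, 1, 1, 1, 1]

path = [1, 1, 1, 1, 1]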